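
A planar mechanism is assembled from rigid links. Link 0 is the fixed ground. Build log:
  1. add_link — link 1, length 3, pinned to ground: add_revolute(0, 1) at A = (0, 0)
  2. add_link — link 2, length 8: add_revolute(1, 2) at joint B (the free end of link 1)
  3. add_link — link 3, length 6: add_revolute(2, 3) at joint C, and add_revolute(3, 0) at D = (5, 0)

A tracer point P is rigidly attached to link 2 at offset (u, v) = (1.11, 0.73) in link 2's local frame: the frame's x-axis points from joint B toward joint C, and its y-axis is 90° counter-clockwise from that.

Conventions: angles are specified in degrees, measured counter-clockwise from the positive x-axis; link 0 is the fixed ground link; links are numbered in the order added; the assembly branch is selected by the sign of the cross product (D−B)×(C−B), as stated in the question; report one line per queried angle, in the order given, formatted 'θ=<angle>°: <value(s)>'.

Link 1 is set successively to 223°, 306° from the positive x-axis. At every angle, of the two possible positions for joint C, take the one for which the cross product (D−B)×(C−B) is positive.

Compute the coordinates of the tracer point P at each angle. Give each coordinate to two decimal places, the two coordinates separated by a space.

A=(0,0), D=(5.00,0)
θ=223°: B = A + 3.00·(cos223°, sin223°) = (-2.1941, -2.0460)
θ=223°: |BD| = 7.4793
θ=223°: circle(B,8.00) ∩ circle(D,6.00): a=5.6115, h=5.7019
θ=223°:   candidates: C₊=(1.6436,4.9734) cross=42.646; C₋=(4.7632,-5.9953) cross=-42.646
θ=223°:   branch + wants cross > 0 → take C=(1.6436,4.9734) (cross=42.646)
θ=223°: ex = (C−B)/|BC| = (0.4797,0.8774); ey = (-0.8774,0.4797)
θ=223°: P = B + 1.11·ex + 0.73·ey = (-2.3021,-0.7219)
θ=306°: B = A + 3.00·(cos306°, sin306°) = (1.7634, -2.4271)
θ=306°: |BD| = 4.0455
θ=306°: circle(B,8.00) ∩ circle(D,6.00): a=5.4834, h=5.8252
θ=306°:   candidates: C₊=(2.6556,5.5230) cross=23.566; C₋=(9.6450,-3.7978) cross=-23.566
θ=306°:   branch + wants cross > 0 → take C=(2.6556,5.5230) (cross=23.566)
θ=306°: ex = (C−B)/|BC| = (0.1115,0.9938); ey = (-0.9938,0.1115)
θ=306°: P = B + 1.11·ex + 0.73·ey = (1.1617,-1.2426)

θ=223°: -2.30 -0.72
θ=306°: 1.16 -1.24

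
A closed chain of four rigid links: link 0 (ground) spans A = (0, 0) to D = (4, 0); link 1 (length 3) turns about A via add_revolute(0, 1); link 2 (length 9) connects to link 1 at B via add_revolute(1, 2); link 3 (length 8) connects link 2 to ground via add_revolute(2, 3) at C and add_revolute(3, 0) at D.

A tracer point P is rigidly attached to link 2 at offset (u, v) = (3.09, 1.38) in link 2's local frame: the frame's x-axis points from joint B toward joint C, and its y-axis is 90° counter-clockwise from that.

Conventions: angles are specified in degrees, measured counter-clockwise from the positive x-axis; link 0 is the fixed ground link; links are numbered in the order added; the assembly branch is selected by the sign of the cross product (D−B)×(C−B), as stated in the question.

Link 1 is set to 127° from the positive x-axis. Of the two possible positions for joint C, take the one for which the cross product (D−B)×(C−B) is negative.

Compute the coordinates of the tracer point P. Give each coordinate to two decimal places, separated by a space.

A=(0,0), D=(4.00,0)
B = A + 3.00·(cos127°, sin127°) = (-1.8054, 2.3959)
|BD| = 6.2804
circle(B,9.00) ∩ circle(D,8.00): a=4.4936, h=7.7979
  candidates: C₊=(5.3232,7.8898) cross=48.974; C₋=(-0.6265,-6.5265) cross=-48.974
  branch - wants cross < 0 → take C=(-0.6265,-6.5265) (cross=-48.974)
ex = (C−B)/|BC| = (0.1310,-0.9914); ey = (0.9914,0.1310)
P = B + 3.09·ex + 1.38·ey = (-0.0326,-0.4867)

-0.03 -0.49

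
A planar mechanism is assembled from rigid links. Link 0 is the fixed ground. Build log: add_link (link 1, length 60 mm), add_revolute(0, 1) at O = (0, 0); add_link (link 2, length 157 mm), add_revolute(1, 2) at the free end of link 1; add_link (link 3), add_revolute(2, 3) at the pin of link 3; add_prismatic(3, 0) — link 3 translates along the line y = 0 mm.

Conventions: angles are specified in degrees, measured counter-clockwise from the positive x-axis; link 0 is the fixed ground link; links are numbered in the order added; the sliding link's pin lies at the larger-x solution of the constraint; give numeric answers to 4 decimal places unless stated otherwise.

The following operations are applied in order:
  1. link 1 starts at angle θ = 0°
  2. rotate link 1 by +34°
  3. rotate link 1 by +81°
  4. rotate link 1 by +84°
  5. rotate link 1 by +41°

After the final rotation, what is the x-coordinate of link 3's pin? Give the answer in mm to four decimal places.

geometry: r = 60 mm, L = 157 mm, e = 0 mm; θ starts at 0°
rotate link 1 by +34°: θ ← 0° +34° = 34°
rotate link 1 by +81°: θ ← 34° +81° = 115°
rotate link 1 by +84°: θ ← 115° +84° = 199°
rotate link 1 by +41°: θ ← 199° +41° = 240°
crank pin P = (r cos θ, r sin θ) = (-30.000000, -51.961524)
h = r sin θ − e = -51.961524 − 0 = -51.961524
x = r cos θ + √(L² − h²) = -30.000000 + 148.151949 = 118.151949

118.1519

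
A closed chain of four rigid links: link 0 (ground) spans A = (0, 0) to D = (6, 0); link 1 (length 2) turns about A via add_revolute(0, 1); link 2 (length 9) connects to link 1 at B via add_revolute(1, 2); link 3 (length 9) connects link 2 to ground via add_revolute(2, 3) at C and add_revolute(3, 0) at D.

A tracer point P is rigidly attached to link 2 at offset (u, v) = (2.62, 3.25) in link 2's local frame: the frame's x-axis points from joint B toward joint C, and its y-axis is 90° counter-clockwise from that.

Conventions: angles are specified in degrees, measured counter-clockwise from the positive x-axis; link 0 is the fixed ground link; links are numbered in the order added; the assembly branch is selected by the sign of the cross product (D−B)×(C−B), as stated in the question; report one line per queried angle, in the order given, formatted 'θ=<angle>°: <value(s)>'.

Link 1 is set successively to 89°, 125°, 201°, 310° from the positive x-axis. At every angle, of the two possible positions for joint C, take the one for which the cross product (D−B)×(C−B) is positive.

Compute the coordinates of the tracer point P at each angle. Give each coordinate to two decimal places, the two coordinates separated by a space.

A=(0,0), D=(6.00,0)
θ=89°: B = A + 2.00·(cos89°, sin89°) = (0.0349, 1.9997)
θ=89°: |BD| = 6.2914
θ=89°: circle(B,9.00) ∩ circle(D,9.00): a=3.1457, h=8.4324
θ=89°:   candidates: C₊=(5.6977,8.9949) cross=53.051; C₋=(0.3372,-6.9952) cross=-53.051
θ=89°:   branch + wants cross > 0 → take C=(5.6977,8.9949) (cross=53.051)
θ=89°: ex = (C−B)/|BC| = (0.6292,0.7772); ey = (-0.7772,0.6292)
θ=89°: P = B + 2.62·ex + 3.25·ey = (-0.8427,6.0810)
θ=125°: B = A + 2.00·(cos125°, sin125°) = (-1.1472, 1.6383)
θ=125°: |BD| = 7.3325
θ=125°: circle(B,9.00) ∩ circle(D,9.00): a=3.6663, h=8.2194
θ=125°:   candidates: C₊=(4.2629,8.8308) cross=60.269; C₋=(0.5900,-7.1925) cross=-60.269
θ=125°:   branch + wants cross > 0 → take C=(4.2629,8.8308) (cross=60.269)
θ=125°: ex = (C−B)/|BC| = (0.6011,0.7992); ey = (-0.7992,0.6011)
θ=125°: P = B + 2.62·ex + 3.25·ey = (-2.1695,5.6857)
θ=201°: B = A + 2.00·(cos201°, sin201°) = (-1.8672, -0.7167)
θ=201°: |BD| = 7.8997
θ=201°: circle(B,9.00) ∩ circle(D,9.00): a=3.9499, h=8.0869
θ=201°:   candidates: C₊=(1.3327,7.6952) cross=63.885; C₋=(2.8001,-8.4119) cross=-63.885
θ=201°:   branch + wants cross > 0 → take C=(1.3327,7.6952) (cross=63.885)
θ=201°: ex = (C−B)/|BC| = (0.3555,0.9347); ey = (-0.9347,0.3555)
θ=201°: P = B + 2.62·ex + 3.25·ey = (-3.9733,2.8876)
θ=310°: B = A + 2.00·(cos310°, sin310°) = (1.2856, -1.5321)
θ=310°: |BD| = 4.9571
θ=310°: circle(B,9.00) ∩ circle(D,9.00): a=2.4786, h=8.6520
θ=310°:   candidates: C₊=(0.9687,7.4623) cross=42.889; C₋=(6.3168,-8.9944) cross=-42.889
θ=310°:   branch + wants cross > 0 → take C=(0.9687,7.4623) (cross=42.889)
θ=310°: ex = (C−B)/|BC| = (-0.0352,0.9994); ey = (-0.9994,-0.0352)
θ=310°: P = B + 2.62·ex + 3.25·ey = (-2.0546,0.9719)

θ=89°: -0.84 6.08
θ=125°: -2.17 5.69
θ=201°: -3.97 2.89
θ=310°: -2.05 0.97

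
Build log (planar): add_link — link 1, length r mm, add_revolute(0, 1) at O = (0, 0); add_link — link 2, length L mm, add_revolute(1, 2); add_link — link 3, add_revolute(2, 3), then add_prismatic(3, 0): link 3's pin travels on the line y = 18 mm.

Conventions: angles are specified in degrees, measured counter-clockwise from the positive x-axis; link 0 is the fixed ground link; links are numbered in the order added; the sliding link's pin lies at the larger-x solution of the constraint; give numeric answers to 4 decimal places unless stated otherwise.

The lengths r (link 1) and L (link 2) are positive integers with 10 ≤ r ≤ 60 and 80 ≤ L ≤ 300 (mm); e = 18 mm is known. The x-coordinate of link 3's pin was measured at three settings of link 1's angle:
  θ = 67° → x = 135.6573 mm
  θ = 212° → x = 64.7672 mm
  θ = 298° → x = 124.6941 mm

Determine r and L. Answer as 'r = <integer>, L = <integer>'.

constraint per measurement: (x − r cos θ)² + (r sin θ − e)² = L²
subtracting the θ₁ and θ₂ equations cancels the r² and L² terms:
r = (x₁² − x₂²) / (2[(x₁cos θ₁ + e sin θ₁) − (x₂cos θ₂ + e sin θ₂)]) = 53.0000 → r = 53
L² = (x₁ − r cos θ₁)² + (r sin θ₁ − e)² = 14160.9936 → L = 119.0000 → L = 119
check at θ₃=298°: x = 124.6941 (printed 124.6941) ✓

r = 53, L = 119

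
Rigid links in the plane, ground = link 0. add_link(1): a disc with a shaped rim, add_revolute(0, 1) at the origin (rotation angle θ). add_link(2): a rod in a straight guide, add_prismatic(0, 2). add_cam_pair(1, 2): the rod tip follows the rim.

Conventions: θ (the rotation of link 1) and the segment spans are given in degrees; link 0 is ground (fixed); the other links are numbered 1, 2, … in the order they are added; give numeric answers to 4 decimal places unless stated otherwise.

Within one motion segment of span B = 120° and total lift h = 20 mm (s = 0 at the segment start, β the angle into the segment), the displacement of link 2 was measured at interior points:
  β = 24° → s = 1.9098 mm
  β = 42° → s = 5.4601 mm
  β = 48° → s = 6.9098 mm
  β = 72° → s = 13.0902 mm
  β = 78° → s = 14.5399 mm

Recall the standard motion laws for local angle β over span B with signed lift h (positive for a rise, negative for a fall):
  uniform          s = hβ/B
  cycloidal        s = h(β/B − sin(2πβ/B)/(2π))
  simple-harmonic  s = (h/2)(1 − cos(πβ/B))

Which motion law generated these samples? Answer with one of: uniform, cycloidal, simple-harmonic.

candidates at β/B = r: uniform s = h·r (linear in β); cycloidal s = h·(r − sin(2πr)/(2π)); simple-harmonic s = (h/2)(1 − cos(πr))
β=24°: printed 1.9098 | uniform 4.0000, cycloidal 0.9727, simple-harmonic 1.9098
β=42°: printed 5.4601 | uniform 7.0000, cycloidal 4.4248, simple-harmonic 5.4601
β=48°: printed 6.9098 | uniform 8.0000, cycloidal 6.1290, simple-harmonic 6.9098
β=72°: printed 13.0902 | uniform 12.0000, cycloidal 13.8710, simple-harmonic 13.0902
β=78°: printed 14.5399 | uniform 13.0000, cycloidal 15.5752, simple-harmonic 14.5399
only one law matches every sample → simple-harmonic

simple-harmonic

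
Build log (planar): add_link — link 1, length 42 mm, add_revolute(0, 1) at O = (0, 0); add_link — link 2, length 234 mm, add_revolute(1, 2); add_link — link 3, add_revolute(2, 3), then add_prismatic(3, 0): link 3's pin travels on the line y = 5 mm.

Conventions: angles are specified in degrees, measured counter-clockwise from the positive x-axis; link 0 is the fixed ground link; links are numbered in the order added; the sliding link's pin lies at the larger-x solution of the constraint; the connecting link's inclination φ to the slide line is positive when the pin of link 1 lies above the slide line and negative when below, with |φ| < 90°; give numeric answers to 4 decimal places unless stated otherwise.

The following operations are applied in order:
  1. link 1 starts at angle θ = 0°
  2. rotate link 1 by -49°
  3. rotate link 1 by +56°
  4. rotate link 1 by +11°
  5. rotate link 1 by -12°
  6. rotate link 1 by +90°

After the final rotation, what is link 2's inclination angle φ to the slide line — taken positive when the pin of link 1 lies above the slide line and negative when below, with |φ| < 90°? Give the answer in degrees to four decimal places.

geometry: r = 42 mm, L = 234 mm, e = 5 mm; θ starts at 0°
rotate link 1 by -49°: θ ← 0° -49° = -49°
rotate link 1 by +56°: θ ← -49° +56° = 7°
rotate link 1 by +11°: θ ← 7° +11° = 18°
rotate link 1 by -12°: θ ← 18° -12° = 6°
rotate link 1 by +90°: θ ← 6° +90° = 96°
h = r sin θ − e = 41.769920 − 5 = 36.769920
sin φ = h / L = 36.769920 / 234 = 0.15713641
φ = arcsin(0.15713641) = 9.040722°

9.0407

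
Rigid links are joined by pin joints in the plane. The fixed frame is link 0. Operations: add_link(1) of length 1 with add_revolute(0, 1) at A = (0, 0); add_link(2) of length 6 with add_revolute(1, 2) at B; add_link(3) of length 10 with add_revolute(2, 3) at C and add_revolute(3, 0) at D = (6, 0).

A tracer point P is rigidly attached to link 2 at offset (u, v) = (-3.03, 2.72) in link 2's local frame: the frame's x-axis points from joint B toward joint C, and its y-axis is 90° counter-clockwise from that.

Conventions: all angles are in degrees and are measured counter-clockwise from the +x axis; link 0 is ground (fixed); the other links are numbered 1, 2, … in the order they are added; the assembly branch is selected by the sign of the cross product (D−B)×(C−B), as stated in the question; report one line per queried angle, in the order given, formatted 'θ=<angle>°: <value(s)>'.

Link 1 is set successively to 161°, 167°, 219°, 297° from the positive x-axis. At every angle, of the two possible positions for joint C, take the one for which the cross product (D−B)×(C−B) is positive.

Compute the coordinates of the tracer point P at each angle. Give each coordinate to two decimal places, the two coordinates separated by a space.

A=(0,0), D=(6.00,0)
θ=161°: B = A + 1.00·(cos161°, sin161°) = (-0.9455, 0.3256)
θ=161°: |BD| = 6.9531
θ=161°: circle(B,6.00) ∩ circle(D,10.00): a=-1.1257, h=5.8935
θ=161°:   candidates: C₊=(-1.7940,6.2653) cross=40.978; C₋=(-2.3459,-5.5087) cross=-40.978
θ=161°:   branch + wants cross > 0 → take C=(-1.7940,6.2653) (cross=40.978)
θ=161°: ex = (C−B)/|BC| = (-0.1414,0.9900); ey = (-0.9900,-0.1414)
θ=161°: P = B + -3.03·ex + 2.72·ey = (-3.2097,-3.0586)
θ=167°: B = A + 1.00·(cos167°, sin167°) = (-0.9744, 0.2250)
θ=167°: |BD| = 6.9780
θ=167°: circle(B,6.00) ∩ circle(D,10.00): a=-1.0968, h=5.8989
θ=167°:   candidates: C₊=(-1.8805,6.1561) cross=41.162; C₋=(-2.2608,-5.6355) cross=-41.162
θ=167°:   branch + wants cross > 0 → take C=(-1.8805,6.1561) (cross=41.162)
θ=167°: ex = (C−B)/|BC| = (-0.1510,0.9885); ey = (-0.9885,-0.1510)
θ=167°: P = B + -3.03·ex + 2.72·ey = (-3.2056,-3.1811)
θ=219°: B = A + 1.00·(cos219°, sin219°) = (-0.7771, -0.6293)
θ=219°: |BD| = 6.8063
θ=219°: circle(B,6.00) ∩ circle(D,10.00): a=-1.2984, h=5.8578
θ=219°:   candidates: C₊=(-2.6116,5.0834) cross=39.870; C₋=(-1.5283,-6.5821) cross=-39.870
θ=219°:   branch + wants cross > 0 → take C=(-2.6116,5.0834) (cross=39.870)
θ=219°: ex = (C−B)/|BC| = (-0.3057,0.9521); ey = (-0.9521,-0.3057)
θ=219°: P = B + -3.03·ex + 2.72·ey = (-2.4405,-4.3458)
θ=297°: B = A + 1.00·(cos297°, sin297°) = (0.4540, -0.8910)
θ=297°: |BD| = 5.6171
θ=297°: circle(B,6.00) ∩ circle(D,10.00): a=-2.8883, h=5.2591
θ=297°:   candidates: C₊=(-3.2319,3.8433) cross=29.541; C₋=(-1.5635,-6.5416) cross=-29.541
θ=297°:   branch + wants cross > 0 → take C=(-3.2319,3.8433) (cross=29.541)
θ=297°: ex = (C−B)/|BC| = (-0.6143,0.7891); ey = (-0.7891,-0.6143)
θ=297°: P = B + -3.03·ex + 2.72·ey = (0.1692,-4.9528)

θ=161°: -3.21 -3.06
θ=167°: -3.21 -3.18
θ=219°: -2.44 -4.35
θ=297°: 0.17 -4.95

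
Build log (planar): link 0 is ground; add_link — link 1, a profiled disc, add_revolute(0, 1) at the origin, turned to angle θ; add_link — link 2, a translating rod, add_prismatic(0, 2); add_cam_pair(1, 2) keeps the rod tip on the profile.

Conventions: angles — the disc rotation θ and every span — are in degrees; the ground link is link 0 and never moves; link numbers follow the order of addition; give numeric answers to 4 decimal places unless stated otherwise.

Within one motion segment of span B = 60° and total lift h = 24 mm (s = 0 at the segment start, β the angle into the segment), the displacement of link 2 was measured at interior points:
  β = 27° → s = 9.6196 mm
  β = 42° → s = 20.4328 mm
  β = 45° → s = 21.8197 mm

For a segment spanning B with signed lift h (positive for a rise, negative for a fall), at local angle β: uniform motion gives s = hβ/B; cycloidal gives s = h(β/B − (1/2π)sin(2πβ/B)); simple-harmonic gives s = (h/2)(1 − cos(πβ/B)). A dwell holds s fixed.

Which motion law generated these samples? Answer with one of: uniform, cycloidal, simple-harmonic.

candidates at β/B = r: uniform s = h·r (linear in β); cycloidal s = h·(r − sin(2πr)/(2π)); simple-harmonic s = (h/2)(1 − cos(πr))
β=27°: printed 9.6196 | uniform 10.8000, cycloidal 9.6196, simple-harmonic 10.1228
β=42°: printed 20.4328 | uniform 16.8000, cycloidal 20.4328, simple-harmonic 19.0534
β=45°: printed 21.8197 | uniform 18.0000, cycloidal 21.8197, simple-harmonic 20.4853
only one law matches every sample → cycloidal

cycloidal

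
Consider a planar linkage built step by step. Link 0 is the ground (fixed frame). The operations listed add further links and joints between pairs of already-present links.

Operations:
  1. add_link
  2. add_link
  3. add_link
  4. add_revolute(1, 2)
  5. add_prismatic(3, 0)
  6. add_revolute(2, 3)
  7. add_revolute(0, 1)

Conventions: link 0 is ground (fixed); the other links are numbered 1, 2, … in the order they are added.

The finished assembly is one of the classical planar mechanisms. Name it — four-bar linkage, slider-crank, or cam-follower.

links: 4 (incl. ground); joints: 3 revolute, 1 prismatic, 0 higher (cam) pair, forming one closed loop
4 links, 3 revolutes + 1 prismatic in one loop → slider-crank

slider-crank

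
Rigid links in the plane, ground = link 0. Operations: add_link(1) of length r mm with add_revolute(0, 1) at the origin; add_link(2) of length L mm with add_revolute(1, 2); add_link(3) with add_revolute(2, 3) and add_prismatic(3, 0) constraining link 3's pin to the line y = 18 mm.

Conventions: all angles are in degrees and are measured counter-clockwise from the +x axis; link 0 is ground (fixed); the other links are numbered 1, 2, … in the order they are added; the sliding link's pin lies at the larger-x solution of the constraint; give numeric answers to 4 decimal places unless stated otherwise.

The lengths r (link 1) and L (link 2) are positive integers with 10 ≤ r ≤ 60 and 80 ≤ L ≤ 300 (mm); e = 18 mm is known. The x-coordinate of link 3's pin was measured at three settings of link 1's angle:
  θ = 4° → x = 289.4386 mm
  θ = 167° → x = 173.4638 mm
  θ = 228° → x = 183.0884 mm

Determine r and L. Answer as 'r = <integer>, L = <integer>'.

constraint per measurement: (x − r cos θ)² + (r sin θ − e)² = L²
subtracting the θ₁ and θ₂ equations cancels the r² and L² terms:
r = (x₁² − x₂²) / (2[(x₁cos θ₁ + e sin θ₁) − (x₂cos θ₂ + e sin θ₂)]) = 59.0000 → r = 59
L² = (x₁ − r cos θ₁)² + (r sin θ₁ − e)² = 53360.9824 → L = 231.0000 → L = 231
check at θ₃=228°: x = 183.0884 (printed 183.0884) ✓

r = 59, L = 231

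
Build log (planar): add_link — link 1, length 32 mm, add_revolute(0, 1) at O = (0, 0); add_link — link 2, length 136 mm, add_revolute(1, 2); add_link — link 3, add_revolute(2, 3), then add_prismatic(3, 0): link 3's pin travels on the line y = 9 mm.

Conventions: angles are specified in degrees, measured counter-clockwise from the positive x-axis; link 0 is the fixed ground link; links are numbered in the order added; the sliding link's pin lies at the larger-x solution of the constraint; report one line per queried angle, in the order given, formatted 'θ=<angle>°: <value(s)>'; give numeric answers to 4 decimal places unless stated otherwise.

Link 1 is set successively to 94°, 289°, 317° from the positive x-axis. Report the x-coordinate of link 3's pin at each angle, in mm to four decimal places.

geometry: r = 32 mm, L = 136 mm, e = 9 mm
θ=94°: crank pin P = (r cos θ, r sin θ) = (-2.232207, 31.922050)
θ=94°: h = r sin θ − e = 31.922050 − 9 = 22.922050
θ=94°: x = r cos θ + √(L² − h²) = -2.232207 + 134.054391 = 131.822183
θ=289°: crank pin P = (r cos θ, r sin θ) = (10.418181, -30.256594)
θ=289°: h = r sin θ − e = -30.256594 − 9 = -39.256594
θ=289°: x = r cos θ + √(L² − h²) = 10.418181 + 130.211059 = 140.629240
θ=317°: crank pin P = (r cos θ, r sin θ) = (23.403318, -21.823948)
θ=317°: h = r sin θ − e = -21.823948 − 9 = -30.823948
θ=317°: x = r cos θ + √(L² − h²) = 23.403318 + 132.460878 = 155.864197

θ=94°: 131.8222
θ=289°: 140.6292
θ=317°: 155.8642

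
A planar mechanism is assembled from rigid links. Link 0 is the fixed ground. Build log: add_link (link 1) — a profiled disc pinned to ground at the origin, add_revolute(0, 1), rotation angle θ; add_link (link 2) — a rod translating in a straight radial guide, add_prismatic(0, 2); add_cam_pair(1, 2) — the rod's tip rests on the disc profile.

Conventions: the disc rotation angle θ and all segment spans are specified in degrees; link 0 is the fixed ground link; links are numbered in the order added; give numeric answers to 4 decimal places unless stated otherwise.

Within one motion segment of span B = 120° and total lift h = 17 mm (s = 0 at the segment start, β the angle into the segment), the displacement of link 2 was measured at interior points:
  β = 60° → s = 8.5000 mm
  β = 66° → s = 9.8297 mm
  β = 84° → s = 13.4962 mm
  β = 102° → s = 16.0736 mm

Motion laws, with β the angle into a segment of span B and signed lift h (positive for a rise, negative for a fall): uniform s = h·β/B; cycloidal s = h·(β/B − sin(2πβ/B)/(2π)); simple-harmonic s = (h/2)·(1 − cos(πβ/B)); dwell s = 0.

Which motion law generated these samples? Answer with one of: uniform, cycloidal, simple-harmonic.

candidates at β/B = r: uniform s = h·r (linear in β); cycloidal s = h·(r − sin(2πr)/(2π)); simple-harmonic s = (h/2)(1 − cos(πr))
β=60°: printed 8.5000 | uniform 8.5000, cycloidal 8.5000, simple-harmonic 8.5000
β=66°: printed 9.8297 | uniform 9.3500, cycloidal 10.1861, simple-harmonic 9.8297
β=84°: printed 13.4962 | uniform 11.9000, cycloidal 14.4732, simple-harmonic 13.4962
β=102°: printed 16.0736 | uniform 14.4500, cycloidal 16.6389, simple-harmonic 16.0736
only one law matches every sample → simple-harmonic

simple-harmonic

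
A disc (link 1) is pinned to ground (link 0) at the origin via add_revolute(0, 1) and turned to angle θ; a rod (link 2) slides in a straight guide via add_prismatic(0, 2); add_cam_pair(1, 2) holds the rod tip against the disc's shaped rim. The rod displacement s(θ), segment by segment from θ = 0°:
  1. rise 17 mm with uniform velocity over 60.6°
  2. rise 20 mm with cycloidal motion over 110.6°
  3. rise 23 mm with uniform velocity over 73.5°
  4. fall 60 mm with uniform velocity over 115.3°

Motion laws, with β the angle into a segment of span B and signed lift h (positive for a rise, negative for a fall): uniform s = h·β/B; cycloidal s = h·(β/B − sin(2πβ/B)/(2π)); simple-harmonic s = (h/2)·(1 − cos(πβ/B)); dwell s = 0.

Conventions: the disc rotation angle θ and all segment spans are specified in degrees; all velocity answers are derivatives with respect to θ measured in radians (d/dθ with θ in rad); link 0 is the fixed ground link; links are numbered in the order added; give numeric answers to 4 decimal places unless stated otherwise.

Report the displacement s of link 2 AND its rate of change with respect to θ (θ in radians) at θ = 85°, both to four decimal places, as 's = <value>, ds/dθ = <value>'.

segment 1 (0° to 60.6°, uniform, h = 17) is passed completely: s = 0.0000 + (17) = 17.0000
θ = 85° falls in segment 2 (60.6° to 171.2°, cycloidal, h = 20): β = 85 − 60.6 = 24.4°, B = 110.6°; Δs = 20·(0.2206 − sin(2π·0.2206)/(2π)) = 1.2833; s = 17.0000 + 1.2833 = 18.2833
velocity in seg [60.6°–171.2°] (cycloidal), θ in radians: β = 24.4° = 0.4259 rad, B = 110.6° = 1.9303 rad; ds/dθ = (h/B)(1 − cos(2πβ/B)) = (20/1.9303)(1 − cos(2π·0.2206)) = 8.458792 mm/rad

s = 18.2833, ds/dθ = 8.4588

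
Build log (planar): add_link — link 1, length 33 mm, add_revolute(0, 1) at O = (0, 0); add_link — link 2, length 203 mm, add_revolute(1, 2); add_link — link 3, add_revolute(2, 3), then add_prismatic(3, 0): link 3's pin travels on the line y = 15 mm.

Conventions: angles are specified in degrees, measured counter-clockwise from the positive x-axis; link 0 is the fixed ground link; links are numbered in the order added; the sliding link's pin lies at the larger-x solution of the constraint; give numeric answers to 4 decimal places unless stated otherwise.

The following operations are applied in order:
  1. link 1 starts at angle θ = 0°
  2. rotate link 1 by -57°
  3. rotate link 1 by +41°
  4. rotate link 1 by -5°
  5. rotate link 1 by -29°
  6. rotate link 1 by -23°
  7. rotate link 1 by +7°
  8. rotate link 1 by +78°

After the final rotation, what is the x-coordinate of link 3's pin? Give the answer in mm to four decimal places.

geometry: r = 33 mm, L = 203 mm, e = 15 mm; θ starts at 0°
rotate link 1 by -57°: θ ← 0° -57° = -57°
rotate link 1 by +41°: θ ← -57° +41° = -16°
rotate link 1 by -5°: θ ← -16° -5° = -21°
rotate link 1 by -29°: θ ← -21° -29° = -50°
rotate link 1 by -23°: θ ← -50° -23° = -73°
rotate link 1 by +7°: θ ← -73° +7° = -66°
rotate link 1 by +78°: θ ← -66° +78° = 12°
crank pin P = (r cos θ, r sin θ) = (32.278871, 6.861086)
h = r sin θ − e = 6.861086 − 15 = -8.138914
x = r cos θ + √(L² − h²) = 32.278871 + 202.836777 = 235.115648

235.1156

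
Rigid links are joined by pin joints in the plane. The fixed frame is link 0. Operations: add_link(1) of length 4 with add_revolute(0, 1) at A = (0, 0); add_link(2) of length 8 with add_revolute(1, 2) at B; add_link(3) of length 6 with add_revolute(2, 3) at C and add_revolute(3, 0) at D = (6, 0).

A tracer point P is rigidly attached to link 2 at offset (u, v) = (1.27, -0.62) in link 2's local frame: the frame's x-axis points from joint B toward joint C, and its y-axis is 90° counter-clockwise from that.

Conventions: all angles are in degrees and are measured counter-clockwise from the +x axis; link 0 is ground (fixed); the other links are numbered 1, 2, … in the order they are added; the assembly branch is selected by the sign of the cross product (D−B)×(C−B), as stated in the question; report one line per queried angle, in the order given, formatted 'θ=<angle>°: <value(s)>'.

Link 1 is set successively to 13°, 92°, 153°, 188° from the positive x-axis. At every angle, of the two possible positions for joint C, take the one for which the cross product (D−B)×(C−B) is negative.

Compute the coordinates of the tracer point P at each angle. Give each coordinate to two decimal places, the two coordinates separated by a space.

A=(0,0), D=(6.00,0)
θ=13°: B = A + 4.00·(cos13°, sin13°) = (3.8975, 0.8998)
θ=13°: |BD| = 2.2870
θ=13°: circle(B,8.00) ∩ circle(D,6.00): a=7.2651, h=3.3493
θ=13°:   candidates: C₊=(11.8944,1.1206) cross=7.660; C₋=(9.2589,-5.0378) cross=-7.660
θ=13°:   branch - wants cross < 0 → take C=(9.2589,-5.0378) (cross=-7.660)
θ=13°: ex = (C−B)/|BC| = (0.6702,-0.7422); ey = (0.7422,0.6702)
θ=13°: P = B + 1.27·ex + -0.62·ey = (4.2884,-0.4583)
θ=92°: B = A + 4.00·(cos92°, sin92°) = (-0.1396, 3.9976)
θ=92°: |BD| = 7.3263
θ=92°: circle(B,8.00) ∩ circle(D,6.00): a=5.5741, h=5.7384
θ=92°:   candidates: C₊=(7.6627,5.7650) cross=42.042; C₋=(1.4004,-3.8528) cross=-42.042
θ=92°:   branch - wants cross < 0 → take C=(1.4004,-3.8528) (cross=-42.042)
θ=92°: ex = (C−B)/|BC| = (0.1925,-0.9813); ey = (0.9813,0.1925)
θ=92°: P = B + 1.27·ex + -0.62·ey = (-0.5035,2.6320)
θ=153°: B = A + 4.00·(cos153°, sin153°) = (-3.5640, 1.8160)
θ=153°: |BD| = 9.7349
θ=153°: circle(B,8.00) ∩ circle(D,6.00): a=6.3056, h=4.9234
θ=153°:   candidates: C₊=(3.5493,5.4767) cross=47.929; C₋=(1.7125,-4.1973) cross=-47.929
θ=153°:   branch - wants cross < 0 → take C=(1.7125,-4.1973) (cross=-47.929)
θ=153°: ex = (C−B)/|BC| = (0.6596,-0.7517); ey = (0.7517,0.6596)
θ=153°: P = B + 1.27·ex + -0.62·ey = (-3.1924,0.4524)
θ=188°: B = A + 4.00·(cos188°, sin188°) = (-3.9611, -0.5567)
θ=188°: |BD| = 9.9766
θ=188°: circle(B,8.00) ∩ circle(D,6.00): a=6.3916, h=4.8112
θ=188°:   candidates: C₊=(2.1521,4.6037) cross=47.999; C₋=(2.6890,-5.0037) cross=-47.999
θ=188°:   branch - wants cross < 0 → take C=(2.6890,-5.0037) (cross=-47.999)
θ=188°: ex = (C−B)/|BC| = (0.8313,-0.5559); ey = (0.5559,0.8313)
θ=188°: P = B + 1.27·ex + -0.62·ey = (-3.2500,-1.7780)

θ=13°: 4.29 -0.46
θ=92°: -0.50 2.63
θ=153°: -3.19 0.45
θ=188°: -3.25 -1.78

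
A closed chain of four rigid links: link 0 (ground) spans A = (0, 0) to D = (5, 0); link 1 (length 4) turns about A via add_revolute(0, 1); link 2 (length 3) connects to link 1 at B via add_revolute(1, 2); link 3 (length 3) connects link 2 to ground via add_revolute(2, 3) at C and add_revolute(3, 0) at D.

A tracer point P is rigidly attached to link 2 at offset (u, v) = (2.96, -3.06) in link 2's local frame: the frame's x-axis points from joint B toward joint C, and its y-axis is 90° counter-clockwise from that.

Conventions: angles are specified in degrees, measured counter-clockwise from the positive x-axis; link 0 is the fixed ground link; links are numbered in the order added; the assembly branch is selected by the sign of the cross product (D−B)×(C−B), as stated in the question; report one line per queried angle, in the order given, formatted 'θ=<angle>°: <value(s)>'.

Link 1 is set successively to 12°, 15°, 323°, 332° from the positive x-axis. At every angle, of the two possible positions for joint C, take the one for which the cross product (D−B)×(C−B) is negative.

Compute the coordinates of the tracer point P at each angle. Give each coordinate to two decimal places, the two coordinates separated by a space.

A=(0,0), D=(5.00,0)
θ=12°: B = A + 4.00·(cos12°, sin12°) = (3.9126, 0.8316)
θ=12°: |BD| = 1.3690
θ=12°: circle(B,3.00) ∩ circle(D,3.00): a=0.6845, h=2.9209
θ=12°:   candidates: C₊=(6.2307,2.7359) cross=3.999; C₋=(2.6819,-1.9043) cross=-3.999
θ=12°:   branch - wants cross < 0 → take C=(2.6819,-1.9043) (cross=-3.999)
θ=12°: ex = (C−B)/|BC| = (-0.4102,-0.9120); ey = (0.9120,-0.4102)
θ=12°: P = B + 2.96·ex + -3.06·ey = (-0.0924,-0.6125)
θ=15°: B = A + 4.00·(cos15°, sin15°) = (3.8637, 1.0353)
θ=15°: |BD| = 1.5372
θ=15°: circle(B,3.00) ∩ circle(D,3.00): a=0.7686, h=2.8999
θ=15°:   candidates: C₊=(6.3849,2.6612) cross=4.458; C₋=(2.4788,-1.6260) cross=-4.458
θ=15°:   branch - wants cross < 0 → take C=(2.4788,-1.6260) (cross=-4.458)
θ=15°: ex = (C−B)/|BC| = (-0.4616,-0.8871); ey = (0.8871,-0.4616)
θ=15°: P = B + 2.96·ex + -3.06·ey = (-0.2172,-0.1779)
θ=323°: B = A + 4.00·(cos323°, sin323°) = (3.1945, -2.4073)
θ=323°: |BD| = 3.0091
θ=323°: circle(B,3.00) ∩ circle(D,3.00): a=1.5045, h=2.5954
θ=323°:   candidates: C₊=(2.0209,0.3536) cross=7.810; C₋=(6.1736,-2.7609) cross=-7.810
θ=323°:   branch - wants cross < 0 → take C=(6.1736,-2.7609) (cross=-7.810)
θ=323°: ex = (C−B)/|BC| = (0.9930,-0.1179); ey = (0.1179,0.9930)
θ=323°: P = B + 2.96·ex + -3.06·ey = (5.7732,-5.7949)
θ=332°: B = A + 4.00·(cos332°, sin332°) = (3.5318, -1.8779)
θ=332°: |BD| = 2.3837
θ=332°: circle(B,3.00) ∩ circle(D,3.00): a=1.1919, h=2.7531
θ=332°:   candidates: C₊=(2.0970,0.7568) cross=6.563; C₋=(6.4348,-2.6347) cross=-6.563
θ=332°:   branch - wants cross < 0 → take C=(6.4348,-2.6347) (cross=-6.563)
θ=332°: ex = (C−B)/|BC| = (0.9677,-0.2523); ey = (0.2523,0.9677)
θ=332°: P = B + 2.96·ex + -3.06·ey = (5.6242,-5.5856)

θ=12°: -0.09 -0.61
θ=15°: -0.22 -0.18
θ=323°: 5.77 -5.79
θ=332°: 5.62 -5.59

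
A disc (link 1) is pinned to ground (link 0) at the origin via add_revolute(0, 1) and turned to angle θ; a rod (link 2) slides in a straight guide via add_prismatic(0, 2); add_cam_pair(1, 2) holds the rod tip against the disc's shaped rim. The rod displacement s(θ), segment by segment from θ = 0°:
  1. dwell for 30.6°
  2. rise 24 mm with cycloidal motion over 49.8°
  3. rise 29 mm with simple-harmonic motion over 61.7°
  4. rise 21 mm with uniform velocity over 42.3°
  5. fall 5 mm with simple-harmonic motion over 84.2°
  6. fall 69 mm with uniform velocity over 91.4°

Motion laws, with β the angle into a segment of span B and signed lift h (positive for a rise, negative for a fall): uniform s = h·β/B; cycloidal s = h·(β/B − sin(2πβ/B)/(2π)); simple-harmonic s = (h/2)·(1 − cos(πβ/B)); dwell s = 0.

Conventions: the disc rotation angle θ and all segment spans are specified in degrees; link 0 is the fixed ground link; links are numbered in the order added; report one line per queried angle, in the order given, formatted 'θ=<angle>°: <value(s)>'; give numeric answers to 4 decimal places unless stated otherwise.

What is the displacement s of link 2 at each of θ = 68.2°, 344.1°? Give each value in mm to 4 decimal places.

segment 1 (0° to 30.6°, dwell): s unchanged at 0.0000
θ = 68.2° falls in segment 2 (30.6° to 80.4°, cycloidal, h = 24): β = 68.2 − 30.6 = 37.6°, B = 49.8°; Δs = 24·(0.7550 − sin(2π·0.7550)/(2π)) = 21.9383; s = 0.0000 + 21.9383 = 21.9383
segment 2 (30.6° to 80.4°, cycloidal, h = 24) is passed completely: s = 0.0000 + (24) = 24.0000
segment 3 (80.4° to 142.1°, simple-harmonic, h = 29) is passed completely: s = 24.0000 + (29) = 53.0000
segment 4 (142.1° to 184.4°, uniform, h = 21) is passed completely: s = 53.0000 + (21) = 74.0000
segment 5 (184.4° to 268.6°, simple-harmonic, h = -5) is passed completely: s = 74.0000 + (-5) = 69.0000
θ = 344.1° falls in segment 6 (268.6° to 360°, uniform, h = -69): β = 344.1 − 268.6 = 75.5°, B = 91.4°; Δs = -69·75.5/91.4 = -56.9967; s = 69.0000 − 56.9967 = 12.0033

θ=68.2°: 21.9383
θ=344.1°: 12.0033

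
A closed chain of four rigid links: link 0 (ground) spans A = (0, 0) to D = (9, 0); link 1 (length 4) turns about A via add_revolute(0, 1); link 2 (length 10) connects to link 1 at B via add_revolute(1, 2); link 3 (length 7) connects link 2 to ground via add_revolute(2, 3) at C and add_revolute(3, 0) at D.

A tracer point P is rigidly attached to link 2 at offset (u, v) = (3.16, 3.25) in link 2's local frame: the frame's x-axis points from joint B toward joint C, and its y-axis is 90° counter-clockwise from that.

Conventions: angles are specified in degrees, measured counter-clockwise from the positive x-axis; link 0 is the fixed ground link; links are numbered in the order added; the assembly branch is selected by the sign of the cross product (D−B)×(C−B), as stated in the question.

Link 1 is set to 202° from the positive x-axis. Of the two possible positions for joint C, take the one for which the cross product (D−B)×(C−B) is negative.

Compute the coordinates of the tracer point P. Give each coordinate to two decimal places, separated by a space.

A=(0,0), D=(9.00,0)
B = A + 4.00·(cos202°, sin202°) = (-3.7087, -1.4984)
|BD| = 12.7968
circle(B,10.00) ∩ circle(D,7.00): a=8.3911, h=5.4397
  candidates: C₊=(3.9877,4.8864) cross=69.610; C₋=(5.2616,-5.9181) cross=-69.610
  branch - wants cross < 0 → take C=(5.2616,-5.9181) (cross=-69.610)
ex = (C−B)/|BC| = (0.8970,-0.4420); ey = (0.4420,0.8970)
P = B + 3.16·ex + 3.25·ey = (0.5623,0.0203)

0.56 0.02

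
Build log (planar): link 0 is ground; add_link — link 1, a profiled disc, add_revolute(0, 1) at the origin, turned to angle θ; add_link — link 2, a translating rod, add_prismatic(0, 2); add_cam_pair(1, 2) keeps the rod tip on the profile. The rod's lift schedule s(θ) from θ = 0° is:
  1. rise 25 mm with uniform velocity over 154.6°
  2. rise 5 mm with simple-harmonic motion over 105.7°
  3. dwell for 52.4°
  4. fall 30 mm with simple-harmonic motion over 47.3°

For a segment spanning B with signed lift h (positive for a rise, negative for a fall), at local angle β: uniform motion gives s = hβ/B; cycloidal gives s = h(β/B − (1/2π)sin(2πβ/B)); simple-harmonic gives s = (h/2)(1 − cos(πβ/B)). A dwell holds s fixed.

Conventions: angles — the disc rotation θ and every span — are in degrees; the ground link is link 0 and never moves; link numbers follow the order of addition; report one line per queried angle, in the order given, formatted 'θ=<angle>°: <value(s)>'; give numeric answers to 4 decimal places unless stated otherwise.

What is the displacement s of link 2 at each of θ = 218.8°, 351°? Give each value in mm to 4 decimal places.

seg 1 [0°–154.6°] uniform, h=25: full span → s += 25 → s = 25.0000
seg 2 [154.6°–260.3°] simple-harmonic, h=5: θ=218.8° here. β=64.2, B=105.7. 5/2·(1 − cos(π·0.6074)) = 3.3275 → s = 28.3275
seg 2 [154.6°–260.3°] simple-harmonic, h=5: full span → s += 5 → s = 30.0000
seg 3 [260.3°–312.7°] dwell: s stays 30.0000
seg 4 [312.7°–360°] simple-harmonic, h=-30: θ=351° here. β=38.3, B=47.3. -30/2·(1 − cos(π·0.8097)) = -27.3989 → s = 2.6011

θ=218.8°: 28.3275
θ=351°: 2.6011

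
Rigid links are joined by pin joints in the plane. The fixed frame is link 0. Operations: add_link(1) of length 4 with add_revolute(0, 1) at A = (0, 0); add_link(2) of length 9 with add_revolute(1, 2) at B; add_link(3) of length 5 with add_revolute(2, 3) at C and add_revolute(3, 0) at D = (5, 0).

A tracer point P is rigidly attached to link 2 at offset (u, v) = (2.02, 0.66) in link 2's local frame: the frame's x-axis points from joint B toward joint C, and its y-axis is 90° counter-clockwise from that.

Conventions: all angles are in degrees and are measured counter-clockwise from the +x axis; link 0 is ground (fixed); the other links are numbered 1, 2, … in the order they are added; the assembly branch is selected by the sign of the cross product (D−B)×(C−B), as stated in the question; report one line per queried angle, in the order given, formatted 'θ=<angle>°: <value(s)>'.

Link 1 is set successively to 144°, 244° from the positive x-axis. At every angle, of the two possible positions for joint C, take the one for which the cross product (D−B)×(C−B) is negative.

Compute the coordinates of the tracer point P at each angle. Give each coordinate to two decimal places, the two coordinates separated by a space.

A=(0,0), D=(5.00,0)
θ=144°: B = A + 4.00·(cos144°, sin144°) = (-3.2361, 2.3511)
θ=144°: |BD| = 8.5651
θ=144°: circle(B,9.00) ∩ circle(D,5.00): a=7.5516, h=4.8962
θ=144°:   candidates: C₊=(5.3695,4.9863) cross=41.936; C₋=(2.6814,-4.4299) cross=-41.936
θ=144°:   branch - wants cross < 0 → take C=(2.6814,-4.4299) (cross=-41.936)
θ=144°: ex = (C−B)/|BC| = (0.6575,-0.7535); ey = (0.7535,0.6575)
θ=144°: P = B + 2.02·ex + 0.66·ey = (-1.4106,1.2631)
θ=244°: B = A + 4.00·(cos244°, sin244°) = (-1.7535, -3.5952)
θ=244°: |BD| = 7.6508
θ=244°: circle(B,9.00) ∩ circle(D,5.00): a=7.4851, h=4.9973
θ=244°:   candidates: C₊=(2.5055,4.3333) cross=38.233; C₋=(7.2020,-4.4890) cross=-38.233
θ=244°:   branch - wants cross < 0 → take C=(7.2020,-4.4890) (cross=-38.233)
θ=244°: ex = (C−B)/|BC| = (0.9951,-0.0993); ey = (0.0993,0.9951)
θ=244°: P = B + 2.02·ex + 0.66·ey = (0.3221,-3.1391)

θ=144°: -1.41 1.26
θ=244°: 0.32 -3.14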